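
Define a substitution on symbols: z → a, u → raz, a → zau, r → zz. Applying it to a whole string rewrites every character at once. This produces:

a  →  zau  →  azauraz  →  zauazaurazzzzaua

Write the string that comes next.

azaurazzauazaurazzzzauaaaazaurazzau

Applying the rule to each of the 16 symbols of zauazaurazzzzaua gives the pieces a zau raz zau a zau raz zz zau a a a a zau raz zau, which concatenate to the answer.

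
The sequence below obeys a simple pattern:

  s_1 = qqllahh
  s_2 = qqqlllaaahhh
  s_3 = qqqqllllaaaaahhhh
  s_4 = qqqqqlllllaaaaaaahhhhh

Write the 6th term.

Reading off run lengths: q runs 2, 3, 4, 5; l runs 2, 3, 4, 5; a runs 1, 3, 5, 7; h runs 2, 3, 4, 5 — each is linear in n (n = 1, 2, …).
At n = 6 the blocks have lengths 7, 7, 11, 7.

qqqqqqqlllllllaaaaaaaaaaahhhhhhh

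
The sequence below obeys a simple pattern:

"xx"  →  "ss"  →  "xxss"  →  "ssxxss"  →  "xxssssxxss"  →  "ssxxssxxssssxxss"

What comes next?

xxssssxxssssxxssxxssssxxss

Each term (from the third on) is the two preceding terms concatenated in order: term 3 = xx·ss = xxss.
So term 7 is xxssssxxss·ssxxssxxssssxxss.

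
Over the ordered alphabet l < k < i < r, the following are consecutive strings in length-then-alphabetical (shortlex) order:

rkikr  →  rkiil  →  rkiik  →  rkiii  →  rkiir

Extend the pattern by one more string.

rkirl

The successor of rkiir increments the rightmost position that isn't already r and resets every position after it to l.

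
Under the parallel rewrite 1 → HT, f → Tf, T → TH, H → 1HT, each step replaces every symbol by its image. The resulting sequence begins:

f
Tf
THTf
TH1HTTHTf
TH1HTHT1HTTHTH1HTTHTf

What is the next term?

Applying the rule to each of the 21 symbols of TH1HTHT1HTTHTH1HTTHTf gives the pieces TH 1HT HT 1HT TH 1HT TH HT 1HT TH TH 1HT TH 1HT HT 1HT TH TH 1HT TH Tf, which concatenate to the answer.

TH1HTHT1HTTH1HTTHHT1HTTHTH1HTTH1HTHT1HTTHTH1HTTHTf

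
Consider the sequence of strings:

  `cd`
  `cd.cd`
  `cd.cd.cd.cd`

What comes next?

Each string is two copies of the previous one joined by '.'.
One more doubling of cd.cd.cd.cd gives the answer.

cd.cd.cd.cd.cd.cd.cd.cd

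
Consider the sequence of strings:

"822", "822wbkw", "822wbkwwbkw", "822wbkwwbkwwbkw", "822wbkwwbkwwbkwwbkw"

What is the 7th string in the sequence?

822wbkwwbkwwbkwwbkwwbkwwbkw

Each term is the previous one with wbkw appended.
From 822wbkwwbkwwbkwwbkw, 2 further steps: 822wbkwwbkwwbkwwbkw → 822wbkwwbkwwbkwwbkwwbkw → (answer).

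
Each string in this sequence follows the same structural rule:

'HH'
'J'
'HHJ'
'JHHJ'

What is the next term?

Each term (from the third on) is the two preceding terms concatenated in order: term 3 = HH·J = HHJ.
The next term joins HHJ and JHHJ.

HHJJHHJ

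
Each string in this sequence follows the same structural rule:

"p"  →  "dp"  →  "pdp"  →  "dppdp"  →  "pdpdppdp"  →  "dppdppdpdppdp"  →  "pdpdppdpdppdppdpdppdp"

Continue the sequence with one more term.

This is a Fibonacci-style word recurrence s(k) = s(k−2)·s(k−1): e.g. p·dp = pdp.
Continuing: dppdppdpdppdp · pdpdppdpdppdppdpdppdp gives term 8.

dppdppdpdppdppdpdppdpdppdppdpdppdp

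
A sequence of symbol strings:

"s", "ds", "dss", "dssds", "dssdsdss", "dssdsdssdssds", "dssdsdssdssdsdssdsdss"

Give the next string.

dssdsdssdssdsdssdsdssdssdsdssdssds

From term 3 onward, concatenate the last term with the second-to-last: ds·s = dss, dss·ds = dssds, …
The next term joins dssdsdssdssdsdssdsdss and dssdsdssdssds.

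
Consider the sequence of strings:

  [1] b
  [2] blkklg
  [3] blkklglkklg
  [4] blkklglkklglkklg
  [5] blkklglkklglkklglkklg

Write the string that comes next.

blkklglkklglkklglkklglkklg

Each term is the previous one with lkklg appended.
One more step from blkklglkklglkklglkklg gives the answer.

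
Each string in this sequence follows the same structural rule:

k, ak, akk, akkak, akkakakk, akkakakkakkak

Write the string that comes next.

akkakakkakkakakkakakk

Each term (from the third on) is the previous term followed by the one before it: term 3 = ak·k = akk.
Continuing: akkakakkakkak · akkakakk gives term 7.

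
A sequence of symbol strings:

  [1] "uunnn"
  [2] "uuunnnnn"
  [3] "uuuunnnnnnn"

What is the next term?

uuuuunnnnnnnnn

Reading off run lengths: u runs 2, 3, 4; n runs 3, 5, 7 — each is linear in n, where the shown terms are n = 2, 3, 4.
At n = 5 the blocks have lengths 5, 9.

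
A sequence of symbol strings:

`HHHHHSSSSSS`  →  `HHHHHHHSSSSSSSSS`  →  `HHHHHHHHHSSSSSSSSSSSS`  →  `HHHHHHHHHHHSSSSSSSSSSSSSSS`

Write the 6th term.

HHHHHHHHHHHHHHHSSSSSSSSSSSSSSSSSSSSS

The n-th term is 2n+1 H's then 3n S's, where the shown terms are n = 2, 3, 4, 5.
At n = 7 the blocks have lengths 15, 21.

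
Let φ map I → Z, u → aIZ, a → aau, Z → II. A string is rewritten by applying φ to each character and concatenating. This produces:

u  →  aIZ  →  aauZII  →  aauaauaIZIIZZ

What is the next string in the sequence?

Applying the rule to each of the 13 symbols of aauaauaIZIIZZ gives the pieces aau aau aIZ aau aau aIZ aau Z II Z Z II II, which concatenate to the answer.

aauaauaIZaauaauaIZaauZIIZZIIII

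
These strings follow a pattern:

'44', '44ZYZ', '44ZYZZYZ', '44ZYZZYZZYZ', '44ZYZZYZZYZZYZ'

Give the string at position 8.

44ZYZZYZZYZZYZZYZZYZZYZ

Each term is the previous one with ZYZ appended.
From 44ZYZZYZZYZZYZ, 3 further steps: 44ZYZZYZZYZZYZ → 44ZYZZYZZYZZYZZYZ → 44ZYZZYZZYZZYZZYZZYZ → (answer).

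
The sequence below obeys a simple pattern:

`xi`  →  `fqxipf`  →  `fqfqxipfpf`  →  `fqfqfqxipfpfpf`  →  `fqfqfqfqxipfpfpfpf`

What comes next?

Each term wraps the previous one in fq on the left and pf on the right.
Applying this once more to fqfqfqfqxipfpfpfpf:

fqfqfqfqfqxipfpfpfpfpf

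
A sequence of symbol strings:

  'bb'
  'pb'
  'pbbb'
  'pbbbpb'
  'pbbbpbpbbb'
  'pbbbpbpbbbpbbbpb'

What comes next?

pbbbpbpbbbpbbbpbpbbbpbpbbb

Each term (from the third on) is the previous term followed by the one before it: term 3 = pb·bb = pbbb.
Continuing: pbbbpbpbbbpbbbpb · pbbbpbpbbb gives term 7.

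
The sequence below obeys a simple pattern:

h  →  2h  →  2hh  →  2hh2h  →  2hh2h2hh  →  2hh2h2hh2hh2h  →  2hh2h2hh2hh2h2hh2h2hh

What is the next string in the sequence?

This is a Fibonacci-style word recurrence s(k) = s(k−1)·s(k−2): e.g. 2h·h = 2hh.
The next term joins 2hh2h2hh2hh2h2hh2h2hh and 2hh2h2hh2hh2h.

2hh2h2hh2hh2h2hh2h2hh2hh2h2hh2hh2h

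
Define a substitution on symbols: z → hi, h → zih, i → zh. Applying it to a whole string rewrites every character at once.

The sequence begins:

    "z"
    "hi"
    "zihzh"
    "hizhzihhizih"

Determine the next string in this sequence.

zihzhhizihhizhzihzihzhhizhzih

Rewriting each symbol of hizhzihhizih: h→zih, i→zh, z→hi, h→zih, z→hi, i→zh, h→zih, h→zih, i→zh, z→hi, i→zh, h→zih, which concatenates to zih zh hi zih hi zh zih zih zh hi zh zih.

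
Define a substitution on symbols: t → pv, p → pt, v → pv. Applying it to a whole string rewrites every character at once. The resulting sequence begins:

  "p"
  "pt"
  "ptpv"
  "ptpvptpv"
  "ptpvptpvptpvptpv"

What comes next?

Rewriting the 16 symbols of ptpvptpvptpvptpv one by one yields pt pv pt pv pt pv pt pv pt pv pt pv pt pv pt pv; concatenated:

ptpvptpvptpvptpvptpvptpvptpvptpv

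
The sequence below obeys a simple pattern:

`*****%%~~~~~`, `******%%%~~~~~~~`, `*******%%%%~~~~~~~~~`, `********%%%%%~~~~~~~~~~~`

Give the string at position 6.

Each string has the form *^{n+2} %^{n-1} ~^{2n-1}, where the shown terms are n = 3, 4, 5, 6.
At n = 8 the blocks have lengths 10, 7, 15.

**********%%%%%%%~~~~~~~~~~~~~~~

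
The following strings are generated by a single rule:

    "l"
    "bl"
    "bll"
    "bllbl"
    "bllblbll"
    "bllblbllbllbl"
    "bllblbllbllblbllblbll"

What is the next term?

bllblbllbllblbllblbllbllblbllbllbl

This is a Fibonacci-style word recurrence s(k) = s(k−1)·s(k−2): e.g. bl·l = bll.
Continuing: bllblbllbllblbllblbll · bllblbllbllbl gives term 8.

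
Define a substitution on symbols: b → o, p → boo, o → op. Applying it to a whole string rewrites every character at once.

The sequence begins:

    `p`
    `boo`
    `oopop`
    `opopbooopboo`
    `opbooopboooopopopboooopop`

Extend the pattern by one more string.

Applying the rule to each of the 25 symbols of opbooopboooopopopboooopop gives the pieces op boo o op op op boo o op op op op boo op boo op boo o op op op op boo op boo, which concatenate to the answer.

opboooopopopboooopopopopbooopbooopboooopopopopbooopboo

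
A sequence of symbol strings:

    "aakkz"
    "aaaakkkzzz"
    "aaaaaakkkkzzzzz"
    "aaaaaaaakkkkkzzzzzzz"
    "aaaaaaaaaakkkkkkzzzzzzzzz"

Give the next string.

aaaaaaaaaaaakkkkkkkzzzzzzzzzzz

Reading off run lengths: a runs 2, 4, 6, 8, 10; k runs 2, 3, 4, 5, 6; z runs 1, 3, 5, 7, 9 — each is linear in n (n = 1, 2, …).
Setting n = 6 gives 12, 7, 11 characters in each block.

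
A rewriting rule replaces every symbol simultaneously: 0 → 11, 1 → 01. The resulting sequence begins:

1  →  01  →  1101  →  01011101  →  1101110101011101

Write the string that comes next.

01011101010111011101110101011101

φ(1101110101011101) expands symbol-by-symbol to 01 01 11 01 01 01 11 01 11 01 11 01 01 01 11 01; joining the 16 pieces gives the next term.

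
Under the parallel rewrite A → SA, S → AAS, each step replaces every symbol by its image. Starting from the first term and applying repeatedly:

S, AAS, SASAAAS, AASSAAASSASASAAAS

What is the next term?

Applying the rule to each of the 17 symbols of AASSAAASSASASAAAS gives the pieces SA SA AAS AAS SA SA SA AAS AAS SA AAS SA AAS SA SA SA AAS, which concatenate to the answer.

SASAAASAASSASASAAASAASSAAASSAAASSASASAAAS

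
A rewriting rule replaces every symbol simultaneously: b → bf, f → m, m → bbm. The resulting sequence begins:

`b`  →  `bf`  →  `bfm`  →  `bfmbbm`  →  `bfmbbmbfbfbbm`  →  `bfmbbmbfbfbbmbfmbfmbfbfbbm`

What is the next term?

Applying the rule to each of the 26 symbols of bfmbbmbfbfbbmbfmbfmbfbfbbm gives the pieces bf m bbm bf bf bbm bf m bf m bf bf bbm bf m bbm bf m bbm bf m bf m bf bf bbm, which concatenate to the answer.

bfmbbmbfbfbbmbfmbfmbfbfbbmbfmbbmbfmbbmbfmbfmbfbfbbm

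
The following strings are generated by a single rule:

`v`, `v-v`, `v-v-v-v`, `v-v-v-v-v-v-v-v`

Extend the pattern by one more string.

s(k+1) = s(k)·-·s(k) — each term doubles the last with '-' between the halves.
Doubling v-v-v-v-v-v-v-v with '-' between the halves:

v-v-v-v-v-v-v-v-v-v-v-v-v-v-v-v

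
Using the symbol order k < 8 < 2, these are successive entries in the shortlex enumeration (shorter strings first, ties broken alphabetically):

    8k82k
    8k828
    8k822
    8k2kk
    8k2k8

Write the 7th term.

8k28k

Advancing 2 positions from 8k2k8 through 8k2k8 → 8k2k2 reaches term 7.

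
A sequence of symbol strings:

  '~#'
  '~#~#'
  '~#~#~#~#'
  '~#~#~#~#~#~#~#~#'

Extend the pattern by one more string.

~#~#~#~#~#~#~#~#~#~#~#~#~#~#~#~#

Every step duplicates the string.
So the next term is two copies of ~#~#~#~#~#~#~#~#.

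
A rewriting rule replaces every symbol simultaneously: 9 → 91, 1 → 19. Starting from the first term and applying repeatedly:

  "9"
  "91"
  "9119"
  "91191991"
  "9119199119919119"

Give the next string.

Rewriting the 16 symbols of 9119199119919119 one by one yields 91 19 19 91 19 91 91 19 19 91 91 19 91 19 19 91; concatenated:

91191991199191191991911991191991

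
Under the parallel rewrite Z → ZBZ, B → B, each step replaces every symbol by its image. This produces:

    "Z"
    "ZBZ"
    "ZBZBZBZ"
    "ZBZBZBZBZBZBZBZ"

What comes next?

φ(ZBZBZBZBZBZBZBZ) expands symbol-by-symbol to ZBZ B ZBZ B ZBZ B ZBZ B ZBZ B ZBZ B ZBZ B ZBZ; joining the 15 pieces gives the next term.

ZBZBZBZBZBZBZBZBZBZBZBZBZBZBZBZ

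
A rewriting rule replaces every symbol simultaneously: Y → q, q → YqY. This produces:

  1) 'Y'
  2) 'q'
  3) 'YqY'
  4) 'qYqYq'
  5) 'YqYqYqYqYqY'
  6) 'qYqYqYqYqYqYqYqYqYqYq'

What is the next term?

Rewriting the 21 symbols of qYqYqYqYqYqYqYqYqYqYq one by one yields YqY q YqY q YqY q YqY q YqY q YqY q YqY q YqY q YqY q YqY q YqY; concatenated:

YqYqYqYqYqYqYqYqYqYqYqYqYqYqYqYqYqYqYqYqYqY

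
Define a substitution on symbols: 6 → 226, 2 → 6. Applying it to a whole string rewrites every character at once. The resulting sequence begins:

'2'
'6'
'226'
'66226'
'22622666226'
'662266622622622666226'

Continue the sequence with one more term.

Applying the rule to each of the 21 symbols of 662266622622622666226 gives the pieces 226 226 6 6 226 226 226 6 6 226 6 6 226 6 6 226 226 226 6 6 226, which concatenate to the answer.

2262266622622622666226662266622622622666226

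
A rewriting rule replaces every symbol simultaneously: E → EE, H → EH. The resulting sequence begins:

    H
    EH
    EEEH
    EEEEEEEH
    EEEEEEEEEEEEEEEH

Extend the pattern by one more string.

Replace each of the 16 characters of EEEEEEEEEEEEEEEH in place — EE EE EE EE EE EE EE EE EE EE EE EE EE EE EE EH — and concatenate.

EEEEEEEEEEEEEEEEEEEEEEEEEEEEEEEH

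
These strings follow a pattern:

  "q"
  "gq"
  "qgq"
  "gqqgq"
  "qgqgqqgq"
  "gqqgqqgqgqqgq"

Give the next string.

From term 3 onward, concatenate the second-to-last term with the last: q·gq = qgq, gq·qgq = gqqgq, …
The next term joins qgqgqqgq and gqqgqqgqgqqgq.

qgqgqqgqgqqgqqgqgqqgq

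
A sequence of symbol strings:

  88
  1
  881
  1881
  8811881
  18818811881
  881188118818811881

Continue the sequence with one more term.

18818811881881188118818811881

From term 3 onward, concatenate the second-to-last term with the last: 88·1 = 881, 1·881 = 1881, …
Continuing: 18818811881 · 881188118818811881 gives term 8.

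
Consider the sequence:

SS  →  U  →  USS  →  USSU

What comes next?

Each term (from the third on) is the previous term followed by the one before it: term 3 = U·SS = USS.
So term 5 is USSU·USS.

USSUUSS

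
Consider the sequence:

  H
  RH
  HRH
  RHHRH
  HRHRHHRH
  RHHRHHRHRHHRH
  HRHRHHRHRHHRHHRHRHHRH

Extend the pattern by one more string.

RHHRHHRHRHHRHHRHRHHRHRHHRHHRHRHHRH

This is a Fibonacci-style word recurrence s(k) = s(k−2)·s(k−1): e.g. H·RH = HRH.
The next term joins RHHRHHRHRHHRH and HRHRHHRHRHHRHHRHRHHRH.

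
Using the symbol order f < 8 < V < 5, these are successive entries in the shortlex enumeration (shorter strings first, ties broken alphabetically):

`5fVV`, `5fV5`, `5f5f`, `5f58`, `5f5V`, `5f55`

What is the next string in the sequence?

58ff

Treat 5f55 as a base-4 numeral over the given alphabet and add one, carrying through any trailing 5's.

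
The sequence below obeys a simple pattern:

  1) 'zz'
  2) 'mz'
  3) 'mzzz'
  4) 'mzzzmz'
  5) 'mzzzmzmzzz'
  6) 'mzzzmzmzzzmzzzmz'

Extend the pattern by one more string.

mzzzmzmzzzmzzzmzmzzzmzmzzz

From term 3 onward, concatenate the last term with the second-to-last: mz·zz = mzzz, mzzz·mz = mzzzmz, …
The next term joins mzzzmzmzzzmzzzmz and mzzzmzmzzz.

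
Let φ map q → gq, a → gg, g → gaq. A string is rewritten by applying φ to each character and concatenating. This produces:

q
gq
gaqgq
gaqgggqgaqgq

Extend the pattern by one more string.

gaqgggqgaqgaqgaqgqgaqgggqgaqgq

Apply φ to gaqgggqgaqgq symbol by symbol: g→gaq, a→gg, q→gq, g→gaq, g→gaq, g→gaq, q→gq, g→gaq, a→gg, q→gq, g→gaq, q→gq; joined: gaq gg gq gaq gaq gaq gq gaq gg gq gaq gq.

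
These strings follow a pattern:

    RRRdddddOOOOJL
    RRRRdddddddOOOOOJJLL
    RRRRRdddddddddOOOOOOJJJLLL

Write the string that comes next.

RRRRRRdddddddddddOOOOOOOJJJJLLLL

Reading off run lengths: R runs 3, 4, 5; d runs 5, 7, 9; O runs 4, 5, 6; J runs 1, 2, 3; L runs 1, 2, 3 — each is linear in n (n = 1, 2, …).
At n = 4 the blocks have lengths 6, 11, 7, 4, 4.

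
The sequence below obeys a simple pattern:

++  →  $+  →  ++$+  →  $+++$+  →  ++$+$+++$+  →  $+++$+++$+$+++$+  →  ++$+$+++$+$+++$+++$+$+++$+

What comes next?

$+++$+++$+$+++$+++$+$+++$+$+++$+++$+$+++$+

This is a Fibonacci-style word recurrence s(k) = s(k−2)·s(k−1): e.g. ++·$+ = ++$+.
The next term joins $+++$+++$+$+++$+ and ++$+$+++$+$+++$+++$+$+++$+.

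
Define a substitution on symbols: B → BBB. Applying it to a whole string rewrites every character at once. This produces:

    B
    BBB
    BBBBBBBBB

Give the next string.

Rewriting each symbol of BBBBBBBBB: B→BBB, B→BBB, B→BBB, B→BBB, B→BBB, B→BBB, B→BBB, B→BBB, B→BBB, which concatenates to BBB BBB BBB BBB BBB BBB BBB BBB BBB.

BBBBBBBBBBBBBBBBBBBBBBBBBBB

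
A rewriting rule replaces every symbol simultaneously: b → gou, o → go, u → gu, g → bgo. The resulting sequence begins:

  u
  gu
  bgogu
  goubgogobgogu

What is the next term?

Rewriting the 13 symbols of goubgogobgogu one by one yields bgo go gu gou bgo go bgo go gou bgo go bgo gu; concatenated:

bgogogugoubgogobgogogoubgogobgogu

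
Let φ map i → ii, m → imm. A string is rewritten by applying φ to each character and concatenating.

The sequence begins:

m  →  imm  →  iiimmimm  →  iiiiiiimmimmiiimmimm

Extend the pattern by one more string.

iiiiiiiiiiiiiiimmimmiiimmimmiiiiiiimmimmiiimmimm

Replace each of the 20 characters of iiiiiiimmimmiiimmimm in place — ii ii ii ii ii ii ii imm imm ii imm imm ii ii ii imm imm ii imm imm — and concatenate.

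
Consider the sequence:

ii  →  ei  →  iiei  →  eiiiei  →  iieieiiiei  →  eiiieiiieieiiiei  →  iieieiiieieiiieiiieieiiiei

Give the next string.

This is a Fibonacci-style word recurrence s(k) = s(k−2)·s(k−1): e.g. ii·ei = iiei.
Continuing: eiiieiiieieiiiei · iieieiiieieiiieiiieieiiiei gives term 8.

eiiieiiieieiiieiiieieiiieieiiieiiieieiiiei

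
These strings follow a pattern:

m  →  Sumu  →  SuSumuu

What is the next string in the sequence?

SuSuSumuuu

Each term wraps the previous one in Su on the left and u on the right.
So the next term is Su·SuSumuu·u.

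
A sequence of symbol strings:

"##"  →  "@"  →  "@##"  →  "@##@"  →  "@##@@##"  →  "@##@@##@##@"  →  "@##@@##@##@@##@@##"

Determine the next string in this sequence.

This is a Fibonacci-style word recurrence s(k) = s(k−1)·s(k−2): e.g. @·## = @##.
So term 8 is @##@@##@##@@##@@##·@##@@##@##@.

@##@@##@##@@##@@##@##@@##@##@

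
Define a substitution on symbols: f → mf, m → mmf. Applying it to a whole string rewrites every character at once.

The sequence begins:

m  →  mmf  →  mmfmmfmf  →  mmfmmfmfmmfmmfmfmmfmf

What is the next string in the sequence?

mmfmmfmfmmfmmfmfmmfmfmmfmmfmfmmfmmfmfmmfmfmmfmmfmfmmfmf

Applying the rule to each of the 21 symbols of mmfmmfmfmmfmmfmfmmfmf gives the pieces mmf mmf mf mmf mmf mf mmf mf mmf mmf mf mmf mmf mf mmf mf mmf mmf mf mmf mf, which concatenate to the answer.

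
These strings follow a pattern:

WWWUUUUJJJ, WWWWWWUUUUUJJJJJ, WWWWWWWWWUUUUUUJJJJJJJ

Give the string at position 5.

WWWWWWWWWWWWWWWUUUUUUUUJJJJJJJJJJJ

The n-th term is 3n W's then n+3 U's then 2n+1 J's (n = 1, 2, …).
For term 5, n = 5, so the run lengths are 15, 8, 11.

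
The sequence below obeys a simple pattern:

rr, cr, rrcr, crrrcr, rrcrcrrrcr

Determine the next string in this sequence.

From term 3 onward, concatenate the second-to-last term with the last: rr·cr = rrcr, cr·rrcr = crrrcr, …
Continuing: crrrcr · rrcrcrrrcr gives term 6.

crrrcrrrcrcrrrcr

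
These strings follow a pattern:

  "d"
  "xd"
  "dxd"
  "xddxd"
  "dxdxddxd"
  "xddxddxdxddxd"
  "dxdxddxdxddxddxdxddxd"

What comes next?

From term 3 onward, concatenate the second-to-last term with the last: d·xd = dxd, xd·dxd = xddxd, …
So term 8 is xddxddxdxddxd·dxdxddxdxddxddxdxddxd.

xddxddxdxddxddxdxddxdxddxddxdxddxd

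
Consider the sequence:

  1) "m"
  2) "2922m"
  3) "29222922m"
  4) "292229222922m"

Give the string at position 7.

292229222922292229222922m

The strings grow by a fixed prefix 2922 each time.
From 292229222922m, 3 further steps: 292229222922m → 2922292229222922m → 29222922292229222922m → (answer).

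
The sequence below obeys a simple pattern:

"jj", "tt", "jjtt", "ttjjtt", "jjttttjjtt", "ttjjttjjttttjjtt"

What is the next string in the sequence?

Each term (from the third on) is the two preceding terms concatenated in order: term 3 = jj·tt = jjtt.
Continuing: jjttttjjtt · ttjjttjjttttjjtt gives term 7.

jjttttjjttttjjttjjttttjjtt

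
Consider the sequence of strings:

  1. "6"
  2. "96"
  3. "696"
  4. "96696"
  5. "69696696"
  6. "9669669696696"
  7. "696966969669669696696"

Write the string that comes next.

9669669696696696966969669669696696

From term 3 onward, concatenate the second-to-last term with the last: 6·96 = 696, 96·696 = 96696, …
So term 8 is 9669669696696·696966969669669696696.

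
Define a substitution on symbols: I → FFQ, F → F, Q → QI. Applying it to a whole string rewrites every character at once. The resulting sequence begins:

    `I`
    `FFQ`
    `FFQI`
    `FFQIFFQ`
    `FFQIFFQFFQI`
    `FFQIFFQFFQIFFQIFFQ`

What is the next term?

Replace each of the 18 characters of FFQIFFQFFQIFFQIFFQ in place — F F QI FFQ F F QI F F QI FFQ F F QI FFQ F F QI — and concatenate.

FFQIFFQFFQIFFQIFFQFFQIFFQFFQI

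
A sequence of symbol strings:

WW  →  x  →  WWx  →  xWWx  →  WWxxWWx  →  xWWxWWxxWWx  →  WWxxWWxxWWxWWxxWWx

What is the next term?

xWWxWWxxWWxWWxxWWxxWWxWWxxWWx

Each term (from the third on) is the two preceding terms concatenated in order: term 3 = WW·x = WWx.
The next term joins xWWxWWxxWWx and WWxxWWxxWWxWWxxWWx.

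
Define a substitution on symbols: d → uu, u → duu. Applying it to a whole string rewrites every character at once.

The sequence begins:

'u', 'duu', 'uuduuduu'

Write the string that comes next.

Rewriting each symbol of uuduuduu: u→duu, u→duu, d→uu, u→duu, u→duu, d→uu, u→duu, u→duu, which concatenates to duu duu uu duu duu uu duu duu.

duuduuuuduuduuuuduuduu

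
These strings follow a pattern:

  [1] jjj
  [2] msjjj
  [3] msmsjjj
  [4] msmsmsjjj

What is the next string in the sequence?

The strings grow by a fixed prefix ms each time.
Applying this once more to msmsmsjjj:

msmsmsmsjjj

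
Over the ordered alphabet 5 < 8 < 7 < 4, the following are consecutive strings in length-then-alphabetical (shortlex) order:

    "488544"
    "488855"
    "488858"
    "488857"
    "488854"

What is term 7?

488888

Continuing the enumeration 2 steps past 488854: 488854 → 488885 → (answer).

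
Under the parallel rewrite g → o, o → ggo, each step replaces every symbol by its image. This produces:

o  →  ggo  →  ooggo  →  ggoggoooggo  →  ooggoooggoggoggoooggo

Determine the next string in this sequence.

ggoggoooggoggoggoooggoooggoooggoggoggoooggo

φ(ooggoooggoggoggoooggo) expands symbol-by-symbol to ggo ggo o o ggo ggo ggo o o ggo o o ggo o o ggo ggo ggo o o ggo; joining the 21 pieces gives the next term.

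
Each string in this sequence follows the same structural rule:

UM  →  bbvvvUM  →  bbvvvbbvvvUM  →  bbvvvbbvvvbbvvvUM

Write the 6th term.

Each term is the previous one with bbvvv prepended.
From bbvvvbbvvvbbvvvUM, 2 further steps: bbvvvbbvvvbbvvvUM → bbvvvbbvvvbbvvvbbvvvUM → (answer).

bbvvvbbvvvbbvvvbbvvvbbvvvUM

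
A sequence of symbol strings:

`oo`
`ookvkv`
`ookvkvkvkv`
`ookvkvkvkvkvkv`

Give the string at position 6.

ookvkvkvkvkvkvkvkvkvkv

Each term is the previous one with kvkv appended.
From ookvkvkvkvkvkv, 2 further steps: ookvkvkvkvkvkv → ookvkvkvkvkvkvkvkv → (answer).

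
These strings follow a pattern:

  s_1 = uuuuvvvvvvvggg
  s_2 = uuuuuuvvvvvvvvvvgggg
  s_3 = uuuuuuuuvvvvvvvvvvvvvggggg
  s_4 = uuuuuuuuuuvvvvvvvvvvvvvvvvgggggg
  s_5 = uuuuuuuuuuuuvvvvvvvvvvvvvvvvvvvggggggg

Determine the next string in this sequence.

uuuuuuuuuuuuuuvvvvvvvvvvvvvvvvvvvvvvgggggggg

Reading off run lengths: u runs 4, 6, 8, 10, 12; v runs 7, 10, 13, 16, 19; g runs 3, 4, 5, 6, 7 — each is linear in n, where the shown terms are n = 2, 3, 4, 5, 6.
At n = 7 the blocks have lengths 14, 22, 8.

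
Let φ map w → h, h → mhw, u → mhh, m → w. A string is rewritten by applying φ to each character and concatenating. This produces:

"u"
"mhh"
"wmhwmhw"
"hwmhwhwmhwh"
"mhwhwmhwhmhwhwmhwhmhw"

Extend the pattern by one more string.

wmhwhmhwhwmhwhmhwwmhwhmhwhwmhwhmhwwmhwh

φ(mhwhwmhwhmhwhwmhwhmhw) expands symbol-by-symbol to w mhw h mhw h w mhw h mhw w mhw h mhw h w mhw h mhw w mhw h; joining the 21 pieces gives the next term.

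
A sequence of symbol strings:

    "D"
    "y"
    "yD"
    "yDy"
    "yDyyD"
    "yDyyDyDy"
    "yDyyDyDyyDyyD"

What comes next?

yDyyDyDyyDyyDyDyyDyDy

From term 3 onward, concatenate the last term with the second-to-last: y·D = yD, yD·y = yDy, …
So term 8 is yDyyDyDyyDyyD·yDyyDyDy.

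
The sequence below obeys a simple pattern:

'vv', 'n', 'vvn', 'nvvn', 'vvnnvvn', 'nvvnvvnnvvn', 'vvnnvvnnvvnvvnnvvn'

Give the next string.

nvvnvvnnvvnvvnnvvnnvvnvvnnvvn

This is a Fibonacci-style word recurrence s(k) = s(k−2)·s(k−1): e.g. vv·n = vvn.
The next term joins nvvnvvnnvvn and vvnnvvnnvvnvvnnvvn.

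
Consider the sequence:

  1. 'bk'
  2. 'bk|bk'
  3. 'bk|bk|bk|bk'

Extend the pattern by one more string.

bk|bk|bk|bk|bk|bk|bk|bk

Every step duplicates the string with '|' between the halves.
So the next term is two copies of bk|bk|bk|bk with '|' between the halves.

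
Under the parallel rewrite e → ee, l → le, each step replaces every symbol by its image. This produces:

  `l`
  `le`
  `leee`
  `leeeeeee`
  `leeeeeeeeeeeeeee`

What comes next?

Rewriting the 16 symbols of leeeeeeeeeeeeeee one by one yields le ee ee ee ee ee ee ee ee ee ee ee ee ee ee ee; concatenated:

leeeeeeeeeeeeeeeeeeeeeeeeeeeeeee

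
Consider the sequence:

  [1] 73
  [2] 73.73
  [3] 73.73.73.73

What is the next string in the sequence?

s(k+1) = s(k)·.·s(k) — each term doubles the last with '.' between the halves.
So the next term is two copies of 73.73.73.73 with '.' between the halves.

73.73.73.73.73.73.73.73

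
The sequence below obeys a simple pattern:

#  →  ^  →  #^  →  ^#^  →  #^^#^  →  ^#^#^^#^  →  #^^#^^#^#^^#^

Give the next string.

^#^#^^#^#^^#^^#^#^^#^

This is a Fibonacci-style word recurrence s(k) = s(k−2)·s(k−1): e.g. #·^ = #^.
So term 8 is ^#^#^^#^·#^^#^^#^#^^#^.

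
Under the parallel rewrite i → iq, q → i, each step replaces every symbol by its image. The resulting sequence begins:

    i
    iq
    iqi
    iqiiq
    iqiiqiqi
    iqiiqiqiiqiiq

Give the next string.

iqiiqiqiiqiiqiqiiqiqi

φ(iqiiqiqiiqiiq) expands symbol-by-symbol to iq i iq iq i iq i iq iq i iq iq i; joining the 13 pieces gives the next term.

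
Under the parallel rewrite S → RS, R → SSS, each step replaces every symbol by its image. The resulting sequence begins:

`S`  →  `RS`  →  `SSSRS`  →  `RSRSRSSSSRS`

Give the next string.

SSSRSSSSRSSSSRSRSRSRSSSSRS

Apply φ to RSRSRSSSSRS symbol by symbol: R→SSS, S→RS, R→SSS, S→RS, R→SSS, S→RS, S→RS, S→RS, S→RS, R→SSS, S→RS; joined: SSS RS SSS RS SSS RS RS RS RS SSS RS.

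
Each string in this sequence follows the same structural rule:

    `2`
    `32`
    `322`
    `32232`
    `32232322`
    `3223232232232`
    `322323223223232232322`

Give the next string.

This is a Fibonacci-style word recurrence s(k) = s(k−1)·s(k−2): e.g. 32·2 = 322.
Continuing: 322323223223232232322 · 3223232232232 gives term 8.

3223232232232322323223223232232232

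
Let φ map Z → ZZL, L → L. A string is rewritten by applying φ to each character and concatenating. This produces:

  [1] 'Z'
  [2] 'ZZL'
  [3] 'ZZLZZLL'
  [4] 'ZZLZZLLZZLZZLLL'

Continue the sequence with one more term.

ZZLZZLLZZLZZLLLZZLZZLLZZLZZLLLL

φ(ZZLZZLLZZLZZLLL) expands symbol-by-symbol to ZZL ZZL L ZZL ZZL L L ZZL ZZL L ZZL ZZL L L L; joining the 15 pieces gives the next term.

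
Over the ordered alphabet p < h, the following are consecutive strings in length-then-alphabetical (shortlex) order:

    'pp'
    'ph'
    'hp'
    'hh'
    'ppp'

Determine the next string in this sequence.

pph

The successor of ppp increments the rightmost position that isn't already h and resets every position after it to p.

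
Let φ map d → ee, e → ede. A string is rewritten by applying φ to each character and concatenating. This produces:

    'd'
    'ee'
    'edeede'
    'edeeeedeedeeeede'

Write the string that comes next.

Rewriting the 16 symbols of edeeeedeedeeeede one by one yields ede ee ede ede ede ede ee ede ede ee ede ede ede ede ee ede; concatenated:

edeeeedeedeedeedeeeedeedeeeedeedeedeedeeeede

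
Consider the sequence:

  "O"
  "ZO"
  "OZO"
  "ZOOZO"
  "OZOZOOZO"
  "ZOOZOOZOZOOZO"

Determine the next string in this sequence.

OZOZOOZOZOOZOOZOZOOZO

This is a Fibonacci-style word recurrence s(k) = s(k−2)·s(k−1): e.g. O·ZO = OZO.
The next term joins OZOZOOZO and ZOOZOOZOZOOZO.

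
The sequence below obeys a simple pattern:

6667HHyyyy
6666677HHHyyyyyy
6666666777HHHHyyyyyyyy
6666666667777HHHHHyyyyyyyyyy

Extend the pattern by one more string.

Term n consists of 2n+1 6's, followed by n 7's, followed by n+1 H's, followed by 2n+2 y's (n = 1, 2, …).
Setting n = 5 gives 11, 5, 6, 12 characters in each block.

6666666666677777HHHHHHyyyyyyyyyyyy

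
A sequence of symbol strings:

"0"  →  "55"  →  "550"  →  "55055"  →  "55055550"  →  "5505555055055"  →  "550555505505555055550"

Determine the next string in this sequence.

Each term (from the third on) is the previous term followed by the one before it: term 3 = 55·0 = 550.
So term 8 is 550555505505555055550·5505555055055.

5505555055055550555505505555055055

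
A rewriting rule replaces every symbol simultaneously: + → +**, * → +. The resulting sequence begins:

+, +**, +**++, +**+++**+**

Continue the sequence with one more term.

Rewriting each symbol of +**+++**+**: +→+**, *→+, *→+, +→+**, +→+**, +→+**, *→+, *→+, +→+**, *→+, *→+, which concatenates to +** + + +** +** +** + + +** + +.

+**+++**+**+**+++**++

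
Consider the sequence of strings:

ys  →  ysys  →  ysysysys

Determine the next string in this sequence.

Every step duplicates the string.
Doubling ysysysys:

ysysysysysysysys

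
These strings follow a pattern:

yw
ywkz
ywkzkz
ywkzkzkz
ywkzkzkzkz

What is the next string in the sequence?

Each term is the previous one with kz appended.
One more step from ywkzkzkzkz gives the answer.

ywkzkzkzkzkz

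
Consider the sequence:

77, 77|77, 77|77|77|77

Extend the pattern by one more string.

77|77|77|77|77|77|77|77

Every step duplicates the string with '|' between the halves.
So the next term is two copies of 77|77|77|77 with '|' between the halves.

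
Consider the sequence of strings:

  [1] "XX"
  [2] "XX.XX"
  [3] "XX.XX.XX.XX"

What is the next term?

s(k+1) = s(k)·.·s(k) — each term doubles the last with '.' between the halves.
Doubling XX.XX.XX.XX with '.' between the halves:

XX.XX.XX.XX.XX.XX.XX.XX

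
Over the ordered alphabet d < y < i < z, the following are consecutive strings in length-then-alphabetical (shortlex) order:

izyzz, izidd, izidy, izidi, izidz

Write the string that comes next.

iziyd

Treat izidz as a base-4 numeral over the given alphabet and add one, carrying through any trailing z's.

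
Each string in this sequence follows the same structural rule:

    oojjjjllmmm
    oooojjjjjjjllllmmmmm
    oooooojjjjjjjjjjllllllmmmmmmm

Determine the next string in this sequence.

Reading off run lengths: o runs 2, 4, 6; j runs 4, 7, 10; l runs 2, 4, 6; m runs 3, 5, 7 — each is linear in n (n = 1, 2, …).
For the next term, n = 4, so the run lengths are 8, 13, 8, 9.

oooooooojjjjjjjjjjjjjllllllllmmmmmmmmm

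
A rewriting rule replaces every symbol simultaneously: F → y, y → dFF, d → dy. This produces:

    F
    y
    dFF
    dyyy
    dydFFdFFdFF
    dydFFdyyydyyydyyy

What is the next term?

Rewriting the 17 symbols of dydFFdyyydyyydyyy one by one yields dy dFF dy y y dy dFF dFF dFF dy dFF dFF dFF dy dFF dFF dFF; concatenated:

dydFFdyyydydFFdFFdFFdydFFdFFdFFdydFFdFFdFF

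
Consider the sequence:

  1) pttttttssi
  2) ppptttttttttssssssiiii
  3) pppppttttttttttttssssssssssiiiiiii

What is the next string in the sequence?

Term n consists of 2n-1 p's, followed by 3n+3 t's, followed by 4n-2 s's, followed by 3n-2 i's (n = 1, 2, …).
Setting n = 4 gives 7, 15, 14, 10 characters in each block.

ppppppptttttttttttttttssssssssssssssiiiiiiiiii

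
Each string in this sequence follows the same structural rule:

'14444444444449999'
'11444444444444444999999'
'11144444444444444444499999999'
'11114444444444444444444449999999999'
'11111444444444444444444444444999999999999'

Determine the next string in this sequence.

11111144444444444444444444444444499999999999999

The n-th term is n-2 1's then 3n+3 4's then 2n-2 9's, where the shown terms are n = 3, 4, 5, 6, 7.
Setting n = 8 gives 6, 27, 14 characters in each block.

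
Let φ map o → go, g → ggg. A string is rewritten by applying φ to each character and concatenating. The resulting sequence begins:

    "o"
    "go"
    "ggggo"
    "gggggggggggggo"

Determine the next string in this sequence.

Rewriting the 14 symbols of gggggggggggggo one by one yields ggg ggg ggg ggg ggg ggg ggg ggg ggg ggg ggg ggg ggg go; concatenated:

ggggggggggggggggggggggggggggggggggggggggo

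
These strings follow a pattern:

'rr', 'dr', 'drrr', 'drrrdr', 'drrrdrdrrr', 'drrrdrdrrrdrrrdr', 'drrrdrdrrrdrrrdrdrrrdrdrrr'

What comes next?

drrrdrdrrrdrrrdrdrrrdrdrrrdrrrdrdrrrdrrrdr

This is a Fibonacci-style word recurrence s(k) = s(k−1)·s(k−2): e.g. dr·rr = drrr.
The next term joins drrrdrdrrrdrrrdrdrrrdrdrrr and drrrdrdrrrdrrrdr.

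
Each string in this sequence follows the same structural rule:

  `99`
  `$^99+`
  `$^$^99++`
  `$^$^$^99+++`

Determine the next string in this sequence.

$^$^$^$^99++++

s(k+1) = $^·s(k)·+, so each term gains $^ as a prefix and + as a suffix.
One more step from $^$^$^99+++ gives the answer.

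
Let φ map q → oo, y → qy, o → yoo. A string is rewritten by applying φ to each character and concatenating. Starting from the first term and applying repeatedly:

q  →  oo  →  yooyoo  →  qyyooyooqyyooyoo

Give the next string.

ooqyqyyooyooqyyooyooooqyqyyooyooqyyooyoo

Applying the rule to each of the 16 symbols of qyyooyooqyyooyoo gives the pieces oo qy qy yoo yoo qy yoo yoo oo qy qy yoo yoo qy yoo yoo, which concatenate to the answer.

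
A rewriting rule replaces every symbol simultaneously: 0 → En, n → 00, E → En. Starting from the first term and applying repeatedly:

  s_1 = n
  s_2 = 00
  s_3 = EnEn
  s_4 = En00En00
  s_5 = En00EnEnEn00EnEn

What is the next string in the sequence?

En00EnEnEn00En00En00EnEnEn00En00

Replace each of the 16 characters of En00EnEnEn00EnEn in place — En 00 En En En 00 En 00 En 00 En En En 00 En 00 — and concatenate.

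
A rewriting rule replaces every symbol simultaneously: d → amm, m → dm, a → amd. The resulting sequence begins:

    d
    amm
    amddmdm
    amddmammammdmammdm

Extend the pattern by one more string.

amddmammammdmamddmdmamddmdmammdmamddmdmammdm

φ(amddmammammdmammdm) expands symbol-by-symbol to amd dm amm amm dm amd dm dm amd dm dm amm dm amd dm dm amm dm; joining the 18 pieces gives the next term.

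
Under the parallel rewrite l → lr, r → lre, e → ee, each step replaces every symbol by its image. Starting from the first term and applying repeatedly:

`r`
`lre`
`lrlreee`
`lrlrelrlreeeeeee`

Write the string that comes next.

Replace each of the 16 characters of lrlrelrlreeeeeee in place — lr lre lr lre ee lr lre lr lre ee ee ee ee ee ee ee — and concatenate.

lrlrelrlreeelrlrelrlreeeeeeeeeeeeeee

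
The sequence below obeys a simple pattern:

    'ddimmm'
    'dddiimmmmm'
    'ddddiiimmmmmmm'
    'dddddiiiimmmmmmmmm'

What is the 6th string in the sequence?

dddddddiiiiiimmmmmmmmmmmmm

Term n consists of n+1 d's, followed by n i's, followed by 2n+1 m's (n = 1, 2, …).
At n = 6 the blocks have lengths 7, 6, 13.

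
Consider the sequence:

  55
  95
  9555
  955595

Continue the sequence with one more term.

Each term (from the third on) is the previous term followed by the one before it: term 3 = 95·55 = 9555.
So term 5 is 955595·9555.

9555959555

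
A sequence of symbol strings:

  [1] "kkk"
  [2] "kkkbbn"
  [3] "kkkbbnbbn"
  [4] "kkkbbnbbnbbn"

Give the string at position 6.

The strings grow by a fixed suffix bbn each time.
From kkkbbnbbnbbn, 2 further steps: kkkbbnbbnbbn → kkkbbnbbnbbnbbn → (answer).

kkkbbnbbnbbnbbnbbn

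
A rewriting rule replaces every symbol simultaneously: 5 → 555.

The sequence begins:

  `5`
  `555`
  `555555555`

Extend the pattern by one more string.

Rewriting each symbol of 555555555: 5→555, 5→555, 5→555, 5→555, 5→555, 5→555, 5→555, 5→555, 5→555, which concatenates to 555 555 555 555 555 555 555 555 555.

555555555555555555555555555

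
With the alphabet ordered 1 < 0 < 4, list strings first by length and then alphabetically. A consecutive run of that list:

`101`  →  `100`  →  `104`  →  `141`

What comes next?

140

Treat 141 as a base-3 numeral over the given alphabet and add one, carrying through any trailing 4's.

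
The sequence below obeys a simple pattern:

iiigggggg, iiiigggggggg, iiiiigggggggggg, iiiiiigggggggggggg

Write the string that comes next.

iiiiiiigggggggggggggg

Each string has the form i^{n} g^{2n}, where the shown terms are n = 3, 4, 5, 6.
For the next term, n = 7, so the run lengths are 7, 14.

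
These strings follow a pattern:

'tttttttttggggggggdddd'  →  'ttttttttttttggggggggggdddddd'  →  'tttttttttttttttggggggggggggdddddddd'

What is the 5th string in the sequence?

Reading off run lengths: t runs 9, 12, 15; g runs 8, 10, 12; d runs 4, 6, 8 — each is linear in n, where the shown terms are n = 3, 4, 5.
For term 5, n = 7, so the run lengths are 21, 16, 12.

tttttttttttttttttttttggggggggggggggggdddddddddddd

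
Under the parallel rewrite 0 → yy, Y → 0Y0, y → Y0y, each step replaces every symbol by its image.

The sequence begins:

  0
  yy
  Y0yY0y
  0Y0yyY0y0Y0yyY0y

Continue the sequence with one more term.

Rewriting the 16 symbols of 0Y0yyY0y0Y0yyY0y one by one yields yy 0Y0 yy Y0y Y0y 0Y0 yy Y0y yy 0Y0 yy Y0y Y0y 0Y0 yy Y0y; concatenated:

yy0Y0yyY0yY0y0Y0yyY0yyy0Y0yyY0yY0y0Y0yyY0y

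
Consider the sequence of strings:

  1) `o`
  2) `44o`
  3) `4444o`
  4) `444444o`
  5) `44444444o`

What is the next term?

The strings grow by a fixed prefix 44 each time.
Applying this once more to 44444444o:

4444444444o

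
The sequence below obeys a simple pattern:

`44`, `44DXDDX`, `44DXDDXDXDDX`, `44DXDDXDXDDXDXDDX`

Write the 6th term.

Every step adds DXDDX to the end: s(k+1) = s(k)·DXDDX.
From 44DXDDXDXDDXDXDDX, 2 further steps: 44DXDDXDXDDXDXDDX → 44DXDDXDXDDXDXDDXDXDDX → (answer).

44DXDDXDXDDXDXDDXDXDDXDXDDX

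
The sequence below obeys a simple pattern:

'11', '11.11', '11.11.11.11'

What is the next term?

11.11.11.11.11.11.11.11

Every step duplicates the string with '.' between the halves.
One more doubling of 11.11.11.11 gives the answer.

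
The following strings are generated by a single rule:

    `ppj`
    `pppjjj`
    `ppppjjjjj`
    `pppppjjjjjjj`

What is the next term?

Term n consists of n+1 p's, followed by 2n-1 j's (n = 1, 2, …).
At n = 5 the blocks have lengths 6, 9.

ppppppjjjjjjjjj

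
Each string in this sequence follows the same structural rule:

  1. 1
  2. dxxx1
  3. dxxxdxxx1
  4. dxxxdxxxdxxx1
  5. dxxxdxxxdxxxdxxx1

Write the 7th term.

Each term is the previous one with dxxx prepended.
From dxxxdxxxdxxxdxxx1, 2 further steps: dxxxdxxxdxxxdxxx1 → dxxxdxxxdxxxdxxxdxxx1 → (answer).

dxxxdxxxdxxxdxxxdxxxdxxx1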